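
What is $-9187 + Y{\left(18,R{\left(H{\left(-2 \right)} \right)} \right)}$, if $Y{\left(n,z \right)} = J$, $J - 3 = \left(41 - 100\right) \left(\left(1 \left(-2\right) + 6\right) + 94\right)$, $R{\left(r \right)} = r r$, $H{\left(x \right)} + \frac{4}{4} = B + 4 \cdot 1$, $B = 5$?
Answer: $-14966$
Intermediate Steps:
$H{\left(x \right)} = 8$ ($H{\left(x \right)} = -1 + \left(5 + 4 \cdot 1\right) = -1 + \left(5 + 4\right) = -1 + 9 = 8$)
$R{\left(r \right)} = r^{2}$
$J = -5779$ ($J = 3 + \left(41 - 100\right) \left(\left(1 \left(-2\right) + 6\right) + 94\right) = 3 - 59 \left(\left(-2 + 6\right) + 94\right) = 3 - 59 \left(4 + 94\right) = 3 - 5782 = -5779$)
$Y{\left(n,z \right)} = -5779$
$-9187 + Y{\left(18,R{\left(H{\left(-2 \right)} \right)} \right)} = -9187 - 5779 = -14966$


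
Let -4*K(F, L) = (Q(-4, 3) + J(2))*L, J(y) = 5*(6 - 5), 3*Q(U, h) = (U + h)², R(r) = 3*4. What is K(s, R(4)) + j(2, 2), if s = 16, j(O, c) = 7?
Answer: -9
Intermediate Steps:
R(r) = 12
Q(U, h) = (U + h)²/3
J(y) = 5 (J(y) = 5*1 = 5)
K(F, L) = -4*L/3 (K(F, L) = -((-4 + 3)²/3 + 5)*L/4 = -((⅓)*(-1)² + 5)*L/4 = -((⅓)*1 + 5)*L/4 = -(⅓ + 5)*L/4 = -4*L/3)
K(s, R(4)) + j(2, 2) = -4/3*12 + 7 = -16 + 7 = -9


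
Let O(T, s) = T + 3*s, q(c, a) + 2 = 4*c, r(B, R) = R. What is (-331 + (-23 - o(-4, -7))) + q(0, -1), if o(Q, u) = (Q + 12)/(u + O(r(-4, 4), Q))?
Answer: -5332/15 ≈ -355.47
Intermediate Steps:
q(c, a) = -2 + 4*c
o(Q, u) = (12 + Q)/(4 + u + 3*Q) (o(Q, u) = (Q + 12)/(u + (4 + 3*Q)) = (12 + Q)/(4 + u + 3*Q))
(-331 + (-23 - o(-4, -7))) + q(0, -1) = (-331 + (-23 - (12 - 4)/(4 - 7 + 3*(-4)))) + (-2 + 4*0) = (-331 + (-23 - 8/(4 - 7 - 12))) + (-2 + 0) = (-331 + (-23 - 8/(-15))) - 2 = (-331 + (-23 - (-1)*8/15)) - 2 = (-331 + (-23 - 1*(-8/15))) - 2 = (-331 + (-23 + 8/15)) - 2 = (-331 - 337/15) - 2 = -5302/15 - 2 = -5332/15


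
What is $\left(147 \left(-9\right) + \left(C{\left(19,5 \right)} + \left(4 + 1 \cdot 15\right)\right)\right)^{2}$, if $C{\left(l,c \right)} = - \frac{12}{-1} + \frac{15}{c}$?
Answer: $1661521$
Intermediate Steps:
$C{\left(l,c \right)} = 12 + \frac{15}{c}$ ($C{\left(l,c \right)} = \left(-12\right) \left(-1\right) + \frac{15}{c} = 12 + \frac{15}{c}$)
$\left(147 \left(-9\right) + \left(C{\left(19,5 \right)} + \left(4 + 1 \cdot 15\right)\right)\right)^{2} = \left(147 \left(-9\right) + \left(\left(12 + \frac{15}{5}\right) + \left(4 + 1 \cdot 15\right)\right)\right)^{2} = \left(-1323 + \left(\left(12 + 15 \cdot \frac{1}{5}\right) + \left(4 + 15\right)\right)\right)^{2} = \left(-1323 + \left(\left(12 + 3\right) + 19\right)\right)^{2} = \left(-1323 + \left(15 + 19\right)\right)^{2} = \left(-1323 + 34\right)^{2} = \left(-1289\right)^{2} = 1661521$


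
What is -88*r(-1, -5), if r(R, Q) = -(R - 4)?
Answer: -440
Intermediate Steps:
r(R, Q) = 4 - R (r(R, Q) = -(-4 + R) = 4 - R)
-88*r(-1, -5) = -88*(4 - 1*(-1)) = -88*(4 + 1) = -88*5 = -440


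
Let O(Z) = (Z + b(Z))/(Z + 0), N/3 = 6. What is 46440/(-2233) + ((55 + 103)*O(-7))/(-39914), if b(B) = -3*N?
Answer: -928340341/44563981 ≈ -20.832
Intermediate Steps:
N = 18 (N = 3*6 = 18)
b(B) = -54 (b(B) = -3*18 = -54)
O(Z) = (-54 + Z)/Z (O(Z) = (Z - 54)/(Z + 0) = (-54 + Z)/Z)
46440/(-2233) + ((55 + 103)*O(-7))/(-39914) = 46440/(-2233) + ((55 + 103)*((-54 - 7)/(-7)))/(-39914) = 46440*(-1/2233) + (158*(-1/7*(-61)))*(-1/39914) = -46440/2233 + (158*(61/7))*(-1/39914) = -46440/2233 + (9638/7)*(-1/39914) = -46440/2233 - 4819/139699 = -928340341/44563981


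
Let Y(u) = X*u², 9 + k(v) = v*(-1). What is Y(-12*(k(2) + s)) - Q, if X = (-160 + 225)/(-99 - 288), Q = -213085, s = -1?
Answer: 9012895/43 ≈ 2.0960e+5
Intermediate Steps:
X = -65/387 (X = 65/(-387) = 65*(-1/387) = -65/387 ≈ -0.16796)
k(v) = -9 - v (k(v) = -9 + v*(-1) = -9 - v)
Y(u) = -65*u²/387
Y(-12*(k(2) + s)) - Q = -65*144*((-9 - 1*2) - 1)²/387 - 1*(-213085) = -65*144*((-9 - 2) - 1)²/387 + 213085 = -65*144*(-11 - 1)²/387 + 213085 = -65*(-12*(-12))²/387 + 213085 = -65/387*144² + 213085 = -65/387*20736 + 213085 = -149760/43 + 213085 = 9012895/43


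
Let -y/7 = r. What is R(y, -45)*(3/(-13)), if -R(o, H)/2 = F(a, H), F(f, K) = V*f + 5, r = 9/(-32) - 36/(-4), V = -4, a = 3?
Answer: -42/13 ≈ -3.2308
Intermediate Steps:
r = 279/32 (r = 9*(-1/32) - 36*(-1/4) = -9/32 + 9 = 279/32 ≈ 8.7188)
F(f, K) = 5 - 4*f (F(f, K) = -4*f + 5 = 5 - 4*f)
y = -1953/32 (y = -7*279/32 = -1953/32 ≈ -61.031)
R(o, H) = 14 (R(o, H) = -2*(5 - 4*3) = -2*(5 - 12) = -2*(-7) = 14)
R(y, -45)*(3/(-13)) = 14*(3/(-13)) = 14*(3*(-1/13)) = 14*(-3/13) = -42/13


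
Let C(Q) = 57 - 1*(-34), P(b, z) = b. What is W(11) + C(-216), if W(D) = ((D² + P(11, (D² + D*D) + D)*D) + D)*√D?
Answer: 91 + 253*√11 ≈ 930.11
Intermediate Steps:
C(Q) = 91 (C(Q) = 57 + 34 = 91)
W(D) = √D*(D² + 12*D) (W(D) = ((D² + 11*D) + D)*√D = (D² + 12*D)*√D = √D*(D² + 12*D))
W(11) + C(-216) = 11^(3/2)*(12 + 11) + 91 = (11*√11)*23 + 91 = 253*√11 + 91 = 91 + 253*√11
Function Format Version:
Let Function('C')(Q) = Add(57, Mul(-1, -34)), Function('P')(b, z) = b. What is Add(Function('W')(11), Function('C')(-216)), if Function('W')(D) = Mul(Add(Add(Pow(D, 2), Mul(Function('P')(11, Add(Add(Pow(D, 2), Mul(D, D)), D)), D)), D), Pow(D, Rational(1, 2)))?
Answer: Add(91, Mul(253, Pow(11, Rational(1, 2)))) ≈ 930.11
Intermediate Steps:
Function('C')(Q) = 91 (Function('C')(Q) = Add(57, 34) = 91)
Function('W')(D) = Mul(Pow(D, Rational(1, 2)), Add(Pow(D, 2), Mul(12, D))) (Function('W')(D) = Mul(Add(Add(Pow(D, 2), Mul(11, D)), D), Pow(D, Rational(1, 2))) = Mul(Add(Pow(D, 2), Mul(12, D)), Pow(D, Rational(1, 2))) = Mul(Pow(D, Rational(1, 2)), Add(Pow(D, 2), Mul(12, D))))
Add(Function('W')(11), Function('C')(-216)) = Add(Mul(Pow(11, Rational(3, 2)), Add(12, 11)), 91) = Add(Mul(Mul(11, Pow(11, Rational(1, 2))), 23), 91) = Add(Mul(253, Pow(11, Rational(1, 2))), 91) = Add(91, Mul(253, Pow(11, Rational(1, 2))))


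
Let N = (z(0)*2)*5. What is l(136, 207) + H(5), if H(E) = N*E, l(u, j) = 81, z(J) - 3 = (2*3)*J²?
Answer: 231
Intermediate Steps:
z(J) = 3 + 6*J² (z(J) = 3 + (2*3)*J² = 3 + 6*J²)
N = 30 (N = ((3 + 6*0²)*2)*5 = ((3 + 6*0)*2)*5 = ((3 + 0)*2)*5 = (3*2)*5 = 6*5 = 30)
H(E) = 30*E
l(136, 207) + H(5) = 81 + 30*5 = 81 + 150 = 231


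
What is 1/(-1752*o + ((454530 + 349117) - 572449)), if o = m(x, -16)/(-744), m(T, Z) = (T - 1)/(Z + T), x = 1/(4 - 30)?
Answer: 4309/996232839 ≈ 4.3253e-6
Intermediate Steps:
x = -1/26 (x = 1/(-26) = -1/26 ≈ -0.038462)
m(T, Z) = (-1 + T)/(T + Z)
o = -3/34472 (o = ((-1 - 1/26)/(-1/26 - 16))/(-744) = (-27/26/(-417/26))*(-1/744) = -26/417*(-27/26)*(-1/744) = (9/139)*(-1/744) = -3/34472 ≈ -8.7027e-5)
1/(-1752*o + ((454530 + 349117) - 572449)) = 1/(-1752*(-3/34472) + ((454530 + 349117) - 572449)) = 1/(657/4309 + (803647 - 572449)) = 1/(657/4309 + 231198) = 1/(996232839/4309) = 4309/996232839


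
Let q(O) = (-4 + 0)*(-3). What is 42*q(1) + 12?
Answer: 516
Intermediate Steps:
q(O) = 12 (q(O) = -4*(-3) = 12)
42*q(1) + 12 = 42*12 + 12 = 504 + 12 = 516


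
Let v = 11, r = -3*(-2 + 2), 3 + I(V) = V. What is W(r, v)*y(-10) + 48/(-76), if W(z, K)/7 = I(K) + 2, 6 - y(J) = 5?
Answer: 1318/19 ≈ 69.368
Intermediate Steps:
I(V) = -3 + V
y(J) = 1 (y(J) = 6 - 1*5 = 6 - 5 = 1)
r = 0 (r = -3*0 = 0)
W(z, K) = -7 + 7*K (W(z, K) = 7*((-3 + K) + 2) = 7*(-1 + K) = -7 + 7*K)
W(r, v)*y(-10) + 48/(-76) = (-7 + 7*11)*1 + 48/(-76) = (-7 + 77)*1 + 48*(-1/76) = 70*1 - 12/19 = 70 - 12/19 = 1318/19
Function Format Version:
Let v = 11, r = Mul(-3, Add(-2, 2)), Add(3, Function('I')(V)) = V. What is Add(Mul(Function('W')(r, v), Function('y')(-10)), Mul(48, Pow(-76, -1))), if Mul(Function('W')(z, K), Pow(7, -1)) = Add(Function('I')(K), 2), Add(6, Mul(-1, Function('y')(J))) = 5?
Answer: Rational(1318, 19) ≈ 69.368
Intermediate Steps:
Function('I')(V) = Add(-3, V)
Function('y')(J) = 1 (Function('y')(J) = Add(6, Mul(-1, 5)) = Add(6, -5) = 1)
r = 0 (r = Mul(-3, 0) = 0)
Function('W')(z, K) = Add(-7, Mul(7, K)) (Function('W')(z, K) = Mul(7, Add(Add(-3, K), 2)) = Mul(7, Add(-1, K)) = Add(-7, Mul(7, K)))
Add(Mul(Function('W')(r, v), Function('y')(-10)), Mul(48, Pow(-76, -1))) = Add(Mul(Add(-7, Mul(7, 11)), 1), Mul(48, Pow(-76, -1))) = Add(Mul(Add(-7, 77), 1), Mul(48, Rational(-1, 76))) = Add(Mul(70, 1), Rational(-12, 19)) = Add(70, Rational(-12, 19)) = Rational(1318, 19)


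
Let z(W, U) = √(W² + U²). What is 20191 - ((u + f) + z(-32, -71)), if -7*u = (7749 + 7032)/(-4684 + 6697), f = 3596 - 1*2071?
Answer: 87679129/4697 - √6065 ≈ 18589.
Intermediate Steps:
z(W, U) = √(U² + W²)
f = 1525 (f = 3596 - 2071 = 1525)
u = -4927/4697 (u = -(7749 + 7032)/(7*(-4684 + 6697)) = -14781/(7*2013) = -⅐*4927/671 = -4927/4697 ≈ -1.0490)
20191 - ((u + f) + z(-32, -71)) = 20191 - ((-4927/4697 + 1525) + √((-71)² + (-32)²)) = 20191 - (7157998/4697 + √(5041 + 1024)) = 20191 - (7157998/4697 + √6065) = 20191 + (-7157998/4697 - √6065) = 87679129/4697 - √6065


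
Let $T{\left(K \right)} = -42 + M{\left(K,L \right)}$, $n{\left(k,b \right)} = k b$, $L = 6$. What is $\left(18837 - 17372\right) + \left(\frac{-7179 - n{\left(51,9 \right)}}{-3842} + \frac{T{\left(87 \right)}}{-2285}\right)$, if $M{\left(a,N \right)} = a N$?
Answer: $\frac{1287679972}{877897} \approx 1466.8$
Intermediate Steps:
$M{\left(a,N \right)} = N a$
$n{\left(k,b \right)} = b k$
$T{\left(K \right)} = -42 + 6 K$
$\left(18837 - 17372\right) + \left(\frac{-7179 - n{\left(51,9 \right)}}{-3842} + \frac{T{\left(87 \right)}}{-2285}\right) = \left(18837 - 17372\right) + \left(\frac{-7179 - 9 \cdot 51}{-3842} + \frac{-42 + 6 \cdot 87}{-2285}\right) = 1465 + \left(\left(-7179 - 459\right) \left(- \frac{1}{3842}\right) + \left(-42 + 522\right) \left(- \frac{1}{2285}\right)\right) = 1465 + \left(\left(-7179 - 459\right) \left(- \frac{1}{3842}\right) + 480 \left(- \frac{1}{2285}\right)\right) = 1465 - - \frac{1560867}{877897} = 1465 + \left(\frac{3819}{1921} - \frac{96}{457}\right) = 1465 + \frac{1560867}{877897} = \frac{1287679972}{877897}$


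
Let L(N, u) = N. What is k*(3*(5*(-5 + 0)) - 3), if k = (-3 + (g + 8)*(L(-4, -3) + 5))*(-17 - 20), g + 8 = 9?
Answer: 17316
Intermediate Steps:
g = 1 (g = -8 + 9 = 1)
k = -222 (k = (-3 + (1 + 8)*(-4 + 5))*(-17 - 20) = (-3 + 9*1)*(-37) = (-3 + 9)*(-37) = 6*(-37) = -222)
k*(3*(5*(-5 + 0)) - 3) = -222*(3*(5*(-5 + 0)) - 3) = -222*(3*(5*(-5)) - 3) = -222*(3*(-25) - 3) = -222*(-75 - 3) = -222*(-78) = 17316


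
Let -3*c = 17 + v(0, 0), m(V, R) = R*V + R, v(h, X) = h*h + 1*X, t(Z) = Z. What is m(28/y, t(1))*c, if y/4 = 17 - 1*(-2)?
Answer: -442/57 ≈ -7.7544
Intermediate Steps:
y = 76 (y = 4*(17 - 1*(-2)) = 4*(17 + 2) = 4*19 = 76)
v(h, X) = X + h² (v(h, X) = h² + X = X + h²)
m(V, R) = R + R*V
c = -17/3 (c = -(17 + (0 + 0²))/3 = -(17 + (0 + 0))/3 = -(17 + 0)/3 = -⅓*17 = -17/3 ≈ -5.6667)
m(28/y, t(1))*c = (1*(1 + 28/76))*(-17/3) = (1*(1 + 28*(1/76)))*(-17/3) = (1*(1 + 7/19))*(-17/3) = (1*(26/19))*(-17/3) = (26/19)*(-17/3) = -442/57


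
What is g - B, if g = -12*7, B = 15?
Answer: -99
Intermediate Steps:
g = -84
g - B = -84 - 1*15 = -84 - 15 = -99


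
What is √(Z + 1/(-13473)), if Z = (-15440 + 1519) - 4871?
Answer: 7*I*√7735048401/4491 ≈ 137.08*I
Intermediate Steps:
Z = -18792 (Z = -13921 - 4871 = -18792)
√(Z + 1/(-13473)) = √(-18792 + 1/(-13473)) = √(-18792 - 1/13473) = √(-253184617/13473) = 7*I*√7735048401/4491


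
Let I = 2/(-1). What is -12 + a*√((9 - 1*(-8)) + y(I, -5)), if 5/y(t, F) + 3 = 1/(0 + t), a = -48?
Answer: -12 - 48*√763/7 ≈ -201.41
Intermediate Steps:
I = -2 (I = 2*(-1) = -2)
y(t, F) = 5/(-3 + 1/t) (y(t, F) = 5/(-3 + 1/(0 + t)) = 5/(-3 + 1/t))
-12 + a*√((9 - 1*(-8)) + y(I, -5)) = -12 - 48*√((9 - 1*(-8)) - 5*(-2)/(-1 + 3*(-2))) = -12 - 48*√((9 + 8) - 5*(-2)/(-1 - 6)) = -12 - 48*√(17 - 5*(-2)/(-7)) = -12 - 48*√(17 - 5*(-2)*(-⅐)) = -12 - 48*√(17 - 10/7) = -12 - 48*√763/7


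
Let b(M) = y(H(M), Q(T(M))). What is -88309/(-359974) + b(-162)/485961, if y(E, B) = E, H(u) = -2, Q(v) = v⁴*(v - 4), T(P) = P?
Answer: 42914010001/174933325014 ≈ 0.24532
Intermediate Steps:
Q(v) = v⁴*(-4 + v)
b(M) = -2
-88309/(-359974) + b(-162)/485961 = -88309/(-359974) - 2/485961 = -88309*(-1/359974) - 2*1/485961 = 88309/359974 - 2/485961 = 42914010001/174933325014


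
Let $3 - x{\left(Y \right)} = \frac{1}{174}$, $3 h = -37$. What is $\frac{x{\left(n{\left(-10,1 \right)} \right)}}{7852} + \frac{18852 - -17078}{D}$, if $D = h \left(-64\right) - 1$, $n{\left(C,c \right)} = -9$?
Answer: $\frac{29453820817}{646235304} \approx 45.578$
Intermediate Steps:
$h = - \frac{37}{3}$ ($h = \frac{1}{3} \left(-37\right) = - \frac{37}{3} \approx -12.333$)
$D = \frac{2365}{3}$ ($D = \left(- \frac{37}{3}\right) \left(-64\right) - 1 = \frac{2368}{3} - 1 = \frac{2365}{3} \approx 788.33$)
$x{\left(Y \right)} = \frac{521}{174}$ ($x{\left(Y \right)} = 3 - \frac{1}{174} = \frac{521}{174}$)
$\frac{x{\left(n{\left(-10,1 \right)} \right)}}{7852} + \frac{18852 - -17078}{D} = \frac{521}{174 \cdot 7852} + \frac{18852 - -17078}{\frac{2365}{3}} = \frac{521}{174} \cdot \frac{1}{7852} + \left(18852 + 17078\right) \frac{3}{2365} = \frac{521}{1366248} + 35930 \cdot \frac{3}{2365} = \frac{521}{1366248} + \frac{21558}{473} = \frac{29453820817}{646235304}$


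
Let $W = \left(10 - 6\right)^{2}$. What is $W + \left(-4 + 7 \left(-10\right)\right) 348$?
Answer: $-25736$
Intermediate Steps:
$W = 16$ ($W = 4^{2} = 16$)
$W + \left(-4 + 7 \left(-10\right)\right) 348 = 16 + \left(-4 + 7 \left(-10\right)\right) 348 = 16 + \left(-4 - 70\right) 348 = 16 - 25752 = -25736$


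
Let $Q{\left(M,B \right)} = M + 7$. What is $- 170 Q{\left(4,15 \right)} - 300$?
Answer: $-2170$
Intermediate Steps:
$Q{\left(M,B \right)} = 7 + M$
$- 170 Q{\left(4,15 \right)} - 300 = - 170 \left(7 + 4\right) - 300 = \left(-170\right) 11 - 300 = -1870 - 300 = -2170$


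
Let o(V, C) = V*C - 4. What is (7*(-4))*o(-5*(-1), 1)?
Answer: -28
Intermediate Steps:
o(V, C) = -4 + C*V (o(V, C) = C*V - 4 = -4 + C*V)
(7*(-4))*o(-5*(-1), 1) = (7*(-4))*(-4 + 1*(-5*(-1))) = -28*(-4 + 1*5) = -28*(-4 + 5) = -28*1 = -28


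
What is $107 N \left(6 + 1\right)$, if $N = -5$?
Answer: $-3745$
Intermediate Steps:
$107 N \left(6 + 1\right) = 107 \left(- 5 \left(6 + 1\right)\right) = 107 \left(\left(-5\right) 7\right) = 107 \left(-35\right) = -3745$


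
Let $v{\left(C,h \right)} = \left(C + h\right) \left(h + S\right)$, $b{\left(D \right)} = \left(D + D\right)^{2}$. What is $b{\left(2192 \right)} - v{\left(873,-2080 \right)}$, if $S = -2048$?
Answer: $14236960$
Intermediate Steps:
$b{\left(D \right)} = 4 D^{2}$ ($b{\left(D \right)} = \left(2 D\right)^{2} = 4 D^{2}$)
$v{\left(C,h \right)} = \left(-2048 + h\right) \left(C + h\right)$ ($v{\left(C,h \right)} = \left(C + h\right) \left(h - 2048\right) = \left(C + h\right) \left(-2048 + h\right) = \left(-2048 + h\right) \left(C + h\right)$)
$b{\left(2192 \right)} - v{\left(873,-2080 \right)} = 4 \cdot 2192^{2} - \left(\left(-2080\right)^{2} - 1787904 - -4259840 + 873 \left(-2080\right)\right) = 4 \cdot 4804864 - \left(4326400 - 1787904 + 4259840 - 1815840\right) = 19219456 - 4982496 = 14236960$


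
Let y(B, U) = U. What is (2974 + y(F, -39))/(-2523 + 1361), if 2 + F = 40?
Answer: -2935/1162 ≈ -2.5258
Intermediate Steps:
F = 38 (F = -2 + 40 = 38)
(2974 + y(F, -39))/(-2523 + 1361) = (2974 - 39)/(-2523 + 1361) = 2935/(-1162) = 2935*(-1/1162) = -2935/1162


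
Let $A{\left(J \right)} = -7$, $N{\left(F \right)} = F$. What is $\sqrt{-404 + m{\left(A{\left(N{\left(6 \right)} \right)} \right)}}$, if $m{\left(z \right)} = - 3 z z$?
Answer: $i \sqrt{551} \approx 23.473 i$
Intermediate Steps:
$m{\left(z \right)} = - 3 z^{2}$
$\sqrt{-404 + m{\left(A{\left(N{\left(6 \right)} \right)} \right)}} = \sqrt{-404 - 3 \left(-7\right)^{2}} = \sqrt{-404 - 147} = \sqrt{-551} = i \sqrt{551}$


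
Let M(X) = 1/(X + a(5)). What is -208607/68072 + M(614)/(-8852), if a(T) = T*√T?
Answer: -173981486655513/56773104681656 + 5*√5/3336062092 ≈ -3.0645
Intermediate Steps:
a(T) = T^(3/2)
M(X) = 1/(X + 5*√5) (M(X) = 1/(X + 5^(3/2)) = 1/(X + 5*√5))
-208607/68072 + M(614)/(-8852) = -208607/68072 + 1/((614 + 5*√5)*(-8852)) = -208607*1/68072 - 1/8852/(614 + 5*√5) = -208607/68072 - 1/(8852*(614 + 5*√5))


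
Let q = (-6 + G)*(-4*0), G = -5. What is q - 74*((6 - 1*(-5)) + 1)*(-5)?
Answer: 4440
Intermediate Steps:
q = 0 (q = (-6 - 5)*(-4*0) = -11*0 = 0)
q - 74*((6 - 1*(-5)) + 1)*(-5) = 0 - 74*((6 - 1*(-5)) + 1)*(-5) = 0 - 74*((6 + 5) + 1)*(-5) = 0 - 74*(11 + 1)*(-5) = 0 - 888*(-5) = 0 - 74*(-60) = 0 + 4440 = 4440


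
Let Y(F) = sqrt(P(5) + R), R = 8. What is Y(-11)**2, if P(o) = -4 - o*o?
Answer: -21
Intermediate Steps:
P(o) = -4 - o**2
Y(F) = I*sqrt(21) (Y(F) = sqrt((-4 - 1*5**2) + 8) = sqrt((-4 - 1*25) + 8) = sqrt((-4 - 25) + 8) = sqrt(-29 + 8) = sqrt(-21) = I*sqrt(21))
Y(-11)**2 = (I*sqrt(21))**2 = -21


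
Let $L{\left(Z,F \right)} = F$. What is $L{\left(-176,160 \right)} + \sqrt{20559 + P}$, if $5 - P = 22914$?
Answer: $160 + 5 i \sqrt{94} \approx 160.0 + 48.477 i$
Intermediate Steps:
$P = -22909$ ($P = 5 - 22914 = -22909$)
$L{\left(-176,160 \right)} + \sqrt{20559 + P} = 160 + \sqrt{20559 - 22909} = 160 + \sqrt{-2350} = 160 + 5 i \sqrt{94}$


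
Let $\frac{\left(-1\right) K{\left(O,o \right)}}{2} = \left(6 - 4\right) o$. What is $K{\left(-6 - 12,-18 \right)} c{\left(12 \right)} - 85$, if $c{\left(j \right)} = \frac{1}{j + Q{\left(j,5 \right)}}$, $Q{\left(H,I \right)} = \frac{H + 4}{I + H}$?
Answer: $- \frac{4369}{55} \approx -79.436$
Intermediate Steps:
$Q{\left(H,I \right)} = \frac{4 + H}{H + I}$
$c{\left(j \right)} = \frac{1}{j + \frac{4 + j}{5 + j}}$ ($c{\left(j \right)} = \frac{1}{j + \frac{4 + j}{j + 5}} = \frac{1}{j + \frac{4 + j}{5 + j}}$)
$K{\left(O,o \right)} = - 4 o$ ($K{\left(O,o \right)} = - 2 \left(6 - 4\right) o = - 2 \cdot 2 o = - 4 o$)
$K{\left(-6 - 12,-18 \right)} c{\left(12 \right)} - 85 = \left(-4\right) \left(-18\right) \frac{5 + 12}{4 + 12 + 12 \left(5 + 12\right)} - 85 = 72 \frac{1}{4 + 12 + 12 \cdot 17} \cdot 17 - 85 = 72 \frac{1}{4 + 12 + 204} \cdot 17 - 85 = 72 \cdot \frac{1}{220} \cdot 17 - 85 = 72 \cdot \frac{17}{220} - 85 = \frac{306}{55} - 85 = - \frac{4369}{55}$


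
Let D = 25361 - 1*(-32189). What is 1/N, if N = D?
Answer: 1/57550 ≈ 1.7376e-5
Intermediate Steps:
D = 57550 (D = 25361 + 32189 = 57550)
N = 57550
1/N = 1/57550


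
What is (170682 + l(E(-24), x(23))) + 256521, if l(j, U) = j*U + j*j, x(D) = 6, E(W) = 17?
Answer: 427594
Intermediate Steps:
l(j, U) = j² + U*j (l(j, U) = U*j + j² = j² + U*j)
(170682 + l(E(-24), x(23))) + 256521 = (170682 + 17*(6 + 17)) + 256521 = (170682 + 17*23) + 256521 = (170682 + 391) + 256521 = 171073 + 256521 = 427594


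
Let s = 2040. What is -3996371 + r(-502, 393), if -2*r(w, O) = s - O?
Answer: -7994389/2 ≈ -3.9972e+6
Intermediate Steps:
r(w, O) = -1020 + O/2 (r(w, O) = -(2040 - O)/2 = -1020 + O/2)
-3996371 + r(-502, 393) = -3996371 + (-1020 + (1/2)*393) = -3996371 + (-1020 + 393/2) = -3996371 - 1647/2 = -7994389/2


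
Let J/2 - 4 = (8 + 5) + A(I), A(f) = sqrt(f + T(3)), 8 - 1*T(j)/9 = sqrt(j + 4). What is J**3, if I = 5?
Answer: 8*(17 + sqrt(77 - 9*sqrt(7)))**3 ≈ 1.1469e+5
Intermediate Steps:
T(j) = 72 - 9*sqrt(4 + j) (T(j) = 72 - 9*sqrt(j + 4) = 72 - 9*sqrt(4 + j))
A(f) = sqrt(72 + f - 9*sqrt(7)) (A(f) = sqrt(f + (72 - 9*sqrt(4 + 3))) = sqrt(f + (72 - 9*sqrt(7))) = sqrt(72 + f - 9*sqrt(7)))
J = 34 + 2*sqrt(77 - 9*sqrt(7)) (J = 8 + 2*((8 + 5) + sqrt(72 + 5 - 9*sqrt(7))) = 8 + 2*(13 + sqrt(77 - 9*sqrt(7))) = 8 + (26 + 2*sqrt(77 - 9*sqrt(7))) = 34 + 2*sqrt(77 - 9*sqrt(7)) ≈ 48.586)
J**3 = (34 + 2*sqrt(77 - 9*sqrt(7)))**3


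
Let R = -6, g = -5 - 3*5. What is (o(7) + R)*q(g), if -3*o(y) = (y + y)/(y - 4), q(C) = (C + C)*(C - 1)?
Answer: -19040/3 ≈ -6346.7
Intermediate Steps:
g = -20 (g = -5 - 15 = -20)
q(C) = 2*C*(-1 + C) (q(C) = (2*C)*(-1 + C) = 2*C*(-1 + C))
o(y) = -2*y/(3*(-4 + y)) (o(y) = -(y + y)/(3*(y - 4)) = -2*y/(3*(-4 + y)))
(o(7) + R)*q(g) = (-2*7/(-12 + 3*7) - 6)*(2*(-20)*(-1 - 20)) = (-2*7/(-12 + 21) - 6)*(2*(-20)*(-21)) = (-2*7/9 - 6)*840 = (-2*7*⅑ - 6)*840 = (-14/9 - 6)*840 = -68/9*840 = -19040/3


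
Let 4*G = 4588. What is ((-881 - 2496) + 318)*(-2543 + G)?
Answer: 4270364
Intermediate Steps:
G = 1147 (G = (¼)*4588 = 1147)
((-881 - 2496) + 318)*(-2543 + G) = ((-881 - 2496) + 318)*(-2543 + 1147) = (-3377 + 318)*(-1396) = -3059*(-1396) = 4270364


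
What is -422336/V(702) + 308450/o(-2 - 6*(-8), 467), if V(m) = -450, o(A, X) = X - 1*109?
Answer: 72499697/40275 ≈ 1800.1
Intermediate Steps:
o(A, X) = -109 + X (o(A, X) = X - 109 = -109 + X)
-422336/V(702) + 308450/o(-2 - 6*(-8), 467) = -422336/(-450) + 308450/(-109 + 467) = -422336*(-1/450) + 308450/358 = 211168/225 + 308450*(1/358) = 211168/225 + 154225/179 = 72499697/40275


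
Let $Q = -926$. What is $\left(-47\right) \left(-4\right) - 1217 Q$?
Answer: $1127130$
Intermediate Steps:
$\left(-47\right) \left(-4\right) - 1217 Q = \left(-47\right) \left(-4\right) - -1126942 = 188 + 1126942 = 1127130$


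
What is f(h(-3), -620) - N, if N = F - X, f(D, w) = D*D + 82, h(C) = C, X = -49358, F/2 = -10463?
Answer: -28341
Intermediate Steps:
F = -20926 (F = 2*(-10463) = -20926)
f(D, w) = 82 + D² (f(D, w) = D² + 82 = 82 + D²)
N = 28432 (N = -20926 - 1*(-49358) = -20926 + 49358 = 28432)
f(h(-3), -620) - N = (82 + (-3)²) - 1*28432 = (82 + 9) - 28432 = 91 - 28432 = -28341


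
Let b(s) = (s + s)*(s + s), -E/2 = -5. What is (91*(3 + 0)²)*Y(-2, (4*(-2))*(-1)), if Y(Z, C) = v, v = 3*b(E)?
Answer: 982800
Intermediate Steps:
E = 10 (E = -2*(-5) = 10)
b(s) = 4*s² (b(s) = (2*s)*(2*s) = 4*s²)
v = 1200 (v = 3*(4*10²) = 3*(4*100) = 3*400 = 1200)
Y(Z, C) = 1200
(91*(3 + 0)²)*Y(-2, (4*(-2))*(-1)) = (91*(3 + 0)²)*1200 = (91*3²)*1200 = (91*9)*1200 = 819*1200 = 982800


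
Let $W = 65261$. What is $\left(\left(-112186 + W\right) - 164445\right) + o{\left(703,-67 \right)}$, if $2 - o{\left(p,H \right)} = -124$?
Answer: $-211244$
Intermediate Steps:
$o{\left(p,H \right)} = 126$ ($o{\left(p,H \right)} = 2 - -124 = 2 + 124 = 126$)
$\left(\left(-112186 + W\right) - 164445\right) + o{\left(703,-67 \right)} = \left(\left(-112186 + 65261\right) - 164445\right) + 126 = \left(-46925 - 164445\right) + 126 = -211370 + 126 = -211244$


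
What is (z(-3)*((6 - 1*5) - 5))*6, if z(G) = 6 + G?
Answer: -72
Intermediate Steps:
(z(-3)*((6 - 1*5) - 5))*6 = ((6 - 3)*((6 - 1*5) - 5))*6 = (3*((6 - 5) - 5))*6 = (3*(1 - 5))*6 = (3*(-4))*6 = -12*6 = -72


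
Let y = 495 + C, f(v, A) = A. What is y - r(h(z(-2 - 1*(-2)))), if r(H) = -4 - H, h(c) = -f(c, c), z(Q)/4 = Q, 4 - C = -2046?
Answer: 2549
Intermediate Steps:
C = 2050 (C = 4 - 1*(-2046) = 4 + 2046 = 2050)
z(Q) = 4*Q
h(c) = -c
y = 2545 (y = 495 + 2050 = 2545)
y - r(h(z(-2 - 1*(-2)))) = 2545 - (-4 - (-1)*4*(-2 - 1*(-2))) = 2545 - (-4 - (-1)*4*(-2 + 2)) = 2545 - (-4 - (-1)*4*0) = 2545 - (-4 - (-1)*0) = 2545 - (-4 - 1*0) = 2545 - (-4 + 0) = 2545 - 1*(-4) = 2545 + 4 = 2549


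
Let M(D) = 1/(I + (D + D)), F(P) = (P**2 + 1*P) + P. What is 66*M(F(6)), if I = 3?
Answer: 2/3 ≈ 0.66667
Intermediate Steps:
F(P) = P**2 + 2*P (F(P) = (P**2 + P) + P = (P + P**2) + P = P**2 + 2*P)
M(D) = 1/(3 + 2*D) (M(D) = 1/(3 + (D + D)) = 1/(3 + 2*D))
66*M(F(6)) = 66/(3 + 2*(6*(2 + 6))) = 66/(3 + 2*(6*8)) = 66/(3 + 2*48) = 66/(3 + 96) = 66/99 = 66*(1/99) = 2/3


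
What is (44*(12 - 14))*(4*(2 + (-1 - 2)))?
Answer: 352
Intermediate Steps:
(44*(12 - 14))*(4*(2 + (-1 - 2))) = (44*(-2))*(4*(2 - 3)) = -352*(-1) = -88*(-4) = 352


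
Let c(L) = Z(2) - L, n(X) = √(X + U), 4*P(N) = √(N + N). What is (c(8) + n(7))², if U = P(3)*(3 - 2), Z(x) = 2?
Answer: (12 - √(28 + √6))²/4 ≈ 10.504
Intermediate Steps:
P(N) = √2*√N/4 (P(N) = √(N + N)/4 = √(2*N)/4 = (√2*√N)/4 = √2*√N/4)
U = √6/4 (U = (√2*√3/4)*(3 - 2) = (√6/4)*1 = √6/4 ≈ 0.61237)
n(X) = √(X + √6/4)
c(L) = 2 - L
(c(8) + n(7))² = ((2 - 1*8) + √(√6 + 4*7)/2)² = ((2 - 8) + √(√6 + 28)/2)² = (-6 + √(28 + √6)/2)²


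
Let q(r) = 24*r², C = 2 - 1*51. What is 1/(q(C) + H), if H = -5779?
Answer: 1/51845 ≈ 1.9288e-5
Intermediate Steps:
C = -49 (C = 2 - 51 = -49)
1/(q(C) + H) = 1/(24*(-49)² - 5779) = 1/(24*2401 - 5779) = 1/(57624 - 5779) = 1/51845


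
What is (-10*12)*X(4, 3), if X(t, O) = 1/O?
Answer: -40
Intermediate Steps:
X(t, O) = 1/O
(-10*12)*X(4, 3) = -10*12/3 = -120*⅓ = -40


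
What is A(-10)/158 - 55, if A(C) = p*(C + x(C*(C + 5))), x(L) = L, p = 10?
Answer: -4145/79 ≈ -52.468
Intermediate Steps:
A(C) = 10*C + 10*C*(5 + C) (A(C) = 10*(C + C*(C + 5)) = 10*(C + C*(5 + C)) = 10*C + 10*C*(5 + C))
A(-10)/158 - 55 = (10*(-10)*(6 - 10))/158 - 55 = (10*(-10)*(-4))/158 - 55 = (1/158)*400 - 55 = 200/79 - 55 = -4145/79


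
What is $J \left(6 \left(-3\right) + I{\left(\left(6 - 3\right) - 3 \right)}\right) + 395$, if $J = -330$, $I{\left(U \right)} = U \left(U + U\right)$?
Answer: $6335$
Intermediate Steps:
$I{\left(U \right)} = 2 U^{2}$ ($I{\left(U \right)} = U 2 U = 2 U^{2}$)
$J \left(6 \left(-3\right) + I{\left(\left(6 - 3\right) - 3 \right)}\right) + 395 = - 330 \left(6 \left(-3\right) + 2 \left(\left(6 - 3\right) - 3\right)^{2}\right) + 395 = - 330 \left(-18 + 2 \left(3 - 3\right)^{2}\right) + 395 = - 330 \left(-18 + 2 \cdot 0^{2}\right) + 395 = - 330 \left(-18 + 2 \cdot 0\right) + 395 = - 330 \left(-18 + 0\right) + 395 = \left(-330\right) \left(-18\right) + 395 = 5940 + 395 = 6335$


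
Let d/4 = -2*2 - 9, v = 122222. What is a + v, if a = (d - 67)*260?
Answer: 91282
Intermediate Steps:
d = -52 (d = 4*(-2*2 - 9) = 4*(-4 - 9) = 4*(-13) = -52)
a = -30940 (a = (-52 - 67)*260 = -119*260 = -30940)
a + v = -30940 + 122222 = 91282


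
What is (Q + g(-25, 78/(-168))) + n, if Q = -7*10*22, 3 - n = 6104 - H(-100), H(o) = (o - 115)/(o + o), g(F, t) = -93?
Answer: -309317/40 ≈ -7732.9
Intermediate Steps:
H(o) = (-115 + o)/(2*o) (H(o) = (-115 + o)/((2*o)) = (-115 + o)*(1/(2*o)) = (-115 + o)/(2*o))
n = -243997/40 (n = 3 - (6104 - (-115 - 100)/(2*(-100))) = 3 - (6104 - (-1)*(-215)/(2*100)) = 3 - (6104 - 1*43/40) = 3 - (6104 - 43/40) = 3 - 1*244117/40 = 3 - 244117/40 = -243997/40 ≈ -6099.9)
Q = -1540 (Q = -70*22 = -1540)
(Q + g(-25, 78/(-168))) + n = (-1540 - 93) - 243997/40 = -1633 - 243997/40 = -309317/40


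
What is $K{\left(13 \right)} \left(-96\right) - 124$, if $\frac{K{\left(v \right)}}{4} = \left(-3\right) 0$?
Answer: $-124$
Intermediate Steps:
$K{\left(v \right)} = 0$ ($K{\left(v \right)} = 4 \left(\left(-3\right) 0\right) = 4 \cdot 0 = 0$)
$K{\left(13 \right)} \left(-96\right) - 124 = 0 \left(-96\right) - 124 = 0 - 124 = -124$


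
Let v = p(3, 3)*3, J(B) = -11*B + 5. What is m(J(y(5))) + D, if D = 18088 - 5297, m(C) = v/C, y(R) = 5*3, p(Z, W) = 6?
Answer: 1023271/80 ≈ 12791.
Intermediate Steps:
y(R) = 15
J(B) = 5 - 11*B
v = 18 (v = 6*3 = 18)
m(C) = 18/C
D = 12791
m(J(y(5))) + D = 18/(5 - 11*15) + 12791 = 18/(5 - 165) + 12791 = 18/(-160) + 12791 = 18*(-1/160) + 12791 = -9/80 + 12791 = 1023271/80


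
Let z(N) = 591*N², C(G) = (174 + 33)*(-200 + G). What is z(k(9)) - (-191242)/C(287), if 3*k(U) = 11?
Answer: 143284753/18009 ≈ 7956.3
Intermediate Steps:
k(U) = 11/3 (k(U) = (⅓)*11 = 11/3)
C(G) = -41400 + 207*G (C(G) = 207*(-200 + G) = -41400 + 207*G)
z(k(9)) - (-191242)/C(287) = 591*(11/3)² - (-191242)/(-41400 + 207*287) = 591*(121/9) - (-191242)/(-41400 + 59409) = 23837/3 - (-191242)/18009 = 23837/3 - 1*(-191242/18009) = 23837/3 + 191242/18009 = 143284753/18009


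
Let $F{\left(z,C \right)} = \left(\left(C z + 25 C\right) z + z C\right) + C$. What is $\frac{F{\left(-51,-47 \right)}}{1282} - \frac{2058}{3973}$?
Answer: $- \frac{120453556}{2546693} \approx -47.298$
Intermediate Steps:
$F{\left(z,C \right)} = C + C z + z \left(25 C + C z\right)$ ($F{\left(z,C \right)} = \left(\left(25 C + C z\right) z + C z\right) + C = \left(z \left(25 C + C z\right) + C z\right) + C = \left(C z + z \left(25 C + C z\right)\right) + C = C + C z + z \left(25 C + C z\right)$)
$\frac{F{\left(-51,-47 \right)}}{1282} - \frac{2058}{3973} = \frac{\left(-47\right) \left(1 + \left(-51\right)^{2} + 26 \left(-51\right)\right)}{1282} - \frac{2058}{3973} = - 47 \left(1 + 2601 - 1326\right) \frac{1}{1282} - \frac{2058}{3973} = \left(-47\right) 1276 \cdot \frac{1}{1282} - \frac{2058}{3973} = \left(-59972\right) \frac{1}{1282} - \frac{2058}{3973} = - \frac{29986}{641} - \frac{2058}{3973} = - \frac{120453556}{2546693}$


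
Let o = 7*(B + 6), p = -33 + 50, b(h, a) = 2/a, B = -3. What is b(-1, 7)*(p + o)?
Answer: 76/7 ≈ 10.857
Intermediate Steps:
p = 17
o = 21 (o = 7*(-3 + 6) = 7*3 = 21)
b(-1, 7)*(p + o) = (2/7)*(17 + 21) = (2*(1/7))*38 = (2/7)*38 = 76/7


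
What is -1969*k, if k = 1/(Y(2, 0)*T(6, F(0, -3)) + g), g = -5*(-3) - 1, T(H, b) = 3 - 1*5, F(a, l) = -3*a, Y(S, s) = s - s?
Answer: -1969/14 ≈ -140.64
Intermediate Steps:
Y(S, s) = 0
T(H, b) = -2 (T(H, b) = 3 - 5 = -2)
g = 14 (g = 15 - 1 = 14)
k = 1/14 (k = 1/(0*(-2) + 14) = 1/(0 + 14) = 1/14 ≈ 0.071429)
-1969*k = -1969*1/14 = -1969/14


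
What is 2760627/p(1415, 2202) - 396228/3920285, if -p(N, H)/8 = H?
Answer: -3609808190381/23019913520 ≈ -156.81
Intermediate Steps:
p(N, H) = -8*H
2760627/p(1415, 2202) - 396228/3920285 = 2760627/((-8*2202)) - 396228/3920285 = 2760627/(-17616) - 396228*1/3920285 = 2760627*(-1/17616) - 396228/3920285 = -920209/5872 - 396228/3920285 = -3609808190381/23019913520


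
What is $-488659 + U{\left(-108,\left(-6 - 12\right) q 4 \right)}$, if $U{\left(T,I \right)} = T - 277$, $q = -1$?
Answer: $-489044$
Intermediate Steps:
$U{\left(T,I \right)} = -277 + T$
$-488659 + U{\left(-108,\left(-6 - 12\right) q 4 \right)} = -488659 - 385 = -489044$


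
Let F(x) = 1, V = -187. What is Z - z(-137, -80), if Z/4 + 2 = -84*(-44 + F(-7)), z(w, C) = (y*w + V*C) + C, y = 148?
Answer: 19836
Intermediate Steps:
z(w, C) = -186*C + 148*w (z(w, C) = (148*w - 187*C) + C = (-187*C + 148*w) + C = -186*C + 148*w)
Z = 14440 (Z = -8 + 4*(-84*(-44 + 1)) = -8 + 4*(-84*(-43)) = -8 + 4*3612 = -8 + 14448 = 14440)
Z - z(-137, -80) = 14440 - (-186*(-80) + 148*(-137)) = 14440 - (14880 - 20276) = 14440 - 1*(-5396) = 14440 + 5396 = 19836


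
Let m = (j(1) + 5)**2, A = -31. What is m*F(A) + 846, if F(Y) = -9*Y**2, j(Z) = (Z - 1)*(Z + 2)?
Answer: -215379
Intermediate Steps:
j(Z) = (-1 + Z)*(2 + Z)
m = 25 (m = ((-2 + 1 + 1**2) + 5)**2 = ((-2 + 1 + 1) + 5)**2 = (0 + 5)**2 = 5**2 = 25)
m*F(A) + 846 = 25*(-9*(-31)**2) + 846 = 25*(-9*961) + 846 = 25*(-8649) + 846 = -216225 + 846 = -215379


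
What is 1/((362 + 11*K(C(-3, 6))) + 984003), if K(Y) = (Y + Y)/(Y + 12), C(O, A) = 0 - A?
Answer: 1/984343 ≈ 1.0159e-6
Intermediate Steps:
C(O, A) = -A
K(Y) = 2*Y/(12 + Y) (K(Y) = (2*Y)/(12 + Y) = 2*Y/(12 + Y))
1/((362 + 11*K(C(-3, 6))) + 984003) = 1/((362 + 11*(2*(-1*6)/(12 - 1*6))) + 984003) = 1/((362 + 11*(2*(-6)/(12 - 6))) + 984003) = 1/((362 + 11*(2*(-6)/6)) + 984003) = 1/((362 + 11*(2*(-6)*(1/6))) + 984003) = 1/((362 + 11*(-2)) + 984003) = 1/((362 - 22) + 984003) = 1/(340 + 984003) = 1/984343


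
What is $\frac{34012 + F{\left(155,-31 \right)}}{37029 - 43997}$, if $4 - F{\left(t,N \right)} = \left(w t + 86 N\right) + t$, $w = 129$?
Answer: $- \frac{4133}{1742} \approx -2.3726$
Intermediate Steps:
$F{\left(t,N \right)} = 4 - 130 t - 86 N$ ($F{\left(t,N \right)} = 4 - \left(\left(129 t + 86 N\right) + t\right) = 4 - \left(\left(86 N + 129 t\right) + t\right) = 4 - \left(86 N + 130 t\right) = 4 - 130 t - 86 N$)
$\frac{34012 + F{\left(155,-31 \right)}}{37029 - 43997} = \frac{34012 - 17480}{37029 - 43997} = \frac{34012 + \left(4 - 20150 + 2666\right)}{-6968} = \left(34012 - 17480\right) \left(- \frac{1}{6968}\right) = 16532 \left(- \frac{1}{6968}\right) = - \frac{4133}{1742}$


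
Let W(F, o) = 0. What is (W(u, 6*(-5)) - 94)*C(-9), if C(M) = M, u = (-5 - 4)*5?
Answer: 846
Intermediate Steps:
u = -45 (u = -9*5 = -45)
(W(u, 6*(-5)) - 94)*C(-9) = (0 - 94)*(-9) = -94*(-9) = 846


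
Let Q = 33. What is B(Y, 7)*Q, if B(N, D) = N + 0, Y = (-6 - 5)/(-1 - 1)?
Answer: 363/2 ≈ 181.50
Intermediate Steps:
Y = 11/2 (Y = -11/(-2) = -11*(-½) = 11/2 ≈ 5.5000)
B(N, D) = N
B(Y, 7)*Q = (11/2)*33 = 363/2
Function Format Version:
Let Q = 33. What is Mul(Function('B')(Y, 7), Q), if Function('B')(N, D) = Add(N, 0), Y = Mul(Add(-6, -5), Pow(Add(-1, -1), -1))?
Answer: Rational(363, 2) ≈ 181.50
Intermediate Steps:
Y = Rational(11, 2) (Y = Mul(-11, Pow(-2, -1)) = Mul(-11, Rational(-1, 2)) = Rational(11, 2) ≈ 5.5000)
Function('B')(N, D) = N
Mul(Function('B')(Y, 7), Q) = Mul(Rational(11, 2), 33) = Rational(363, 2)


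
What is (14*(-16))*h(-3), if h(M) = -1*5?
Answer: 1120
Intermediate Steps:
h(M) = -5
(14*(-16))*h(-3) = (14*(-16))*(-5) = -224*(-5) = 1120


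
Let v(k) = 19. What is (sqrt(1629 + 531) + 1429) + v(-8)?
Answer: 1448 + 12*sqrt(15) ≈ 1494.5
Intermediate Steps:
(sqrt(1629 + 531) + 1429) + v(-8) = (sqrt(1629 + 531) + 1429) + 19 = (sqrt(2160) + 1429) + 19 = (12*sqrt(15) + 1429) + 19 = (1429 + 12*sqrt(15)) + 19 = 1448 + 12*sqrt(15)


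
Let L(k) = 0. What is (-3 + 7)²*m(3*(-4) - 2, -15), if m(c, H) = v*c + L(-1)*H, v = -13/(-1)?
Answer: -2912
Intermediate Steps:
v = 13 (v = -13*(-1) = 13)
m(c, H) = 13*c (m(c, H) = 13*c + 0*H = 13*c + 0 = 13*c)
(-3 + 7)²*m(3*(-4) - 2, -15) = (-3 + 7)²*(13*(3*(-4) - 2)) = 4²*(13*(-12 - 2)) = 16*(13*(-14)) = 16*(-182) = -2912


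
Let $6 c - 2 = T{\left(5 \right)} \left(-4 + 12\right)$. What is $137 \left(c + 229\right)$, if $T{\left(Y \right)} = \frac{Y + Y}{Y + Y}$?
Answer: $\frac{94804}{3} \approx 31601.0$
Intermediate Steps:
$T{\left(Y \right)} = 1$ ($T{\left(Y \right)} = \frac{2 Y}{2 Y} = 2 Y \frac{1}{2 Y} = 1$)
$c = \frac{5}{3}$ ($c = \frac{1}{3} + \frac{1 \left(-4 + 12\right)}{6} = \frac{1}{3} + \frac{1 \cdot 8}{6} = \frac{1}{3} + \frac{1}{6} \cdot 8 = \frac{1}{3} + \frac{4}{3} = \frac{5}{3} \approx 1.6667$)
$137 \left(c + 229\right) = 137 \left(\frac{5}{3} + 229\right) = 137 \cdot \frac{692}{3} = \frac{94804}{3}$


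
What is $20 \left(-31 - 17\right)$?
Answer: $-960$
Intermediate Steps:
$20 \left(-31 - 17\right) = 20 \left(-48\right) = -960$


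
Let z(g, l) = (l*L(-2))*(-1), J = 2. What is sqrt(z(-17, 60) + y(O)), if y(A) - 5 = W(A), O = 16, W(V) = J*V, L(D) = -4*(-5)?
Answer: I*sqrt(1163) ≈ 34.103*I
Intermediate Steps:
L(D) = 20
W(V) = 2*V
y(A) = 5 + 2*A
z(g, l) = -20*l (z(g, l) = (l*20)*(-1) = (20*l)*(-1) = -20*l)
sqrt(z(-17, 60) + y(O)) = sqrt(-20*60 + (5 + 2*16)) = sqrt(-1200 + (5 + 32)) = sqrt(-1200 + 37) = sqrt(-1163) = I*sqrt(1163)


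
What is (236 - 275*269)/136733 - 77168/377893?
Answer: -38416864071/51670443569 ≈ -0.74350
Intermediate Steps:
(236 - 275*269)/136733 - 77168/377893 = (236 - 73975)*(1/136733) - 77168*1/377893 = -73739*1/136733 - 77168/377893 = -73739/136733 - 77168/377893 = -38416864071/51670443569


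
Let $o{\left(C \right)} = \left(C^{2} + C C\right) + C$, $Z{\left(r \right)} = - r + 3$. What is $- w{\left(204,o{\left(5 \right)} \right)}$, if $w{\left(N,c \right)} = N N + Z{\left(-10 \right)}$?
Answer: $-41629$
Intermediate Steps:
$Z{\left(r \right)} = 3 - r$
$o{\left(C \right)} = C + 2 C^{2}$ ($o{\left(C \right)} = \left(C^{2} + C^{2}\right) + C = 2 C^{2} + C = C + 2 C^{2}$)
$w{\left(N,c \right)} = 13 + N^{2}$ ($w{\left(N,c \right)} = N N + \left(3 - -10\right) = N^{2} + \left(3 + 10\right) = N^{2} + 13 = 13 + N^{2}$)
$- w{\left(204,o{\left(5 \right)} \right)} = - (13 + 204^{2}) = - (13 + 41616) = \left(-1\right) 41629 = -41629$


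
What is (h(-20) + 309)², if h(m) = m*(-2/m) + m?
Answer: 82369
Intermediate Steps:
h(m) = -2 + m
(h(-20) + 309)² = ((-2 - 20) + 309)² = (-22 + 309)² = 287² = 82369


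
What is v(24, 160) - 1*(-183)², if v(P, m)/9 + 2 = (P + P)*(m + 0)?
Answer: 35613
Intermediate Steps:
v(P, m) = -18 + 18*P*m (v(P, m) = -18 + 9*((P + P)*(m + 0)) = -18 + 9*((2*P)*m) = -18 + 9*(2*P*m) = -18 + 18*P*m)
v(24, 160) - 1*(-183)² = (-18 + 18*24*160) - 1*(-183)² = (-18 + 69120) - 1*33489 = 69102 - 33489 = 35613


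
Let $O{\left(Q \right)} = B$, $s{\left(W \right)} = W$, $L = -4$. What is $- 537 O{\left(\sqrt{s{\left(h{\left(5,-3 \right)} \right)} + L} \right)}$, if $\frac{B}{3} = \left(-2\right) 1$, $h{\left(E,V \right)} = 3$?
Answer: $3222$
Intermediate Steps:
$B = -6$ ($B = 3 \left(\left(-2\right) 1\right) = 3 \left(-2\right) = -6$)
$O{\left(Q \right)} = -6$
$- 537 O{\left(\sqrt{s{\left(h{\left(5,-3 \right)} \right)} + L} \right)} = \left(-537\right) \left(-6\right) = 3222$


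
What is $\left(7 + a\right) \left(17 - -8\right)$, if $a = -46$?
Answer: $-975$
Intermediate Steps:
$\left(7 + a\right) \left(17 - -8\right) = \left(7 - 46\right) \left(17 - -8\right) = - 39 \left(17 + 8\right) = \left(-39\right) 25 = -975$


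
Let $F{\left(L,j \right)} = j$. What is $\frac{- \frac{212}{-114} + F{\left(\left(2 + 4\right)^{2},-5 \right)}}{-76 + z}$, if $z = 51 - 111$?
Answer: $\frac{179}{7752} \approx 0.023091$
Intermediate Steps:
$z = -60$
$\frac{- \frac{212}{-114} + F{\left(\left(2 + 4\right)^{2},-5 \right)}}{-76 + z} = \frac{- \frac{212}{-114} - 5}{-76 - 60} = \frac{\left(-212\right) \left(- \frac{1}{114}\right) - 5}{-136} = \left(\frac{106}{57} - 5\right) \left(- \frac{1}{136}\right) = \left(- \frac{179}{57}\right) \left(- \frac{1}{136}\right) = \frac{179}{7752}$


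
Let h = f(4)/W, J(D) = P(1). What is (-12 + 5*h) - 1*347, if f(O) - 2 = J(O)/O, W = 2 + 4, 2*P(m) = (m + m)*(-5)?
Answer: -2867/8 ≈ -358.38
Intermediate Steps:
P(m) = -5*m (P(m) = ((m + m)*(-5))/2 = ((2*m)*(-5))/2 = (-10*m)/2 = -5*m)
J(D) = -5 (J(D) = -5*1 = -5)
W = 6
f(O) = 2 - 5/O
h = ⅛ (h = (2 - 5/4)/6 = (2 - 5*¼)*(⅙) = (2 - 5/4)*(⅙) = (¾)*(⅙) = ⅛ ≈ 0.12500)
(-12 + 5*h) - 1*347 = (-12 + 5*(⅛)) - 1*347 = (-12 + 5/8) - 347 = -91/8 - 347 = -2867/8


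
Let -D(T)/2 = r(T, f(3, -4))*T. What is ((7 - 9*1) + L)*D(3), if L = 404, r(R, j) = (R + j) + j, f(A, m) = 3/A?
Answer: -12060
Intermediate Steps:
r(R, j) = R + 2*j
D(T) = -2*T*(2 + T) (D(T) = -2*(T + 2*(3/3))*T = -2*(T + 2*(3*(1/3)))*T = -2*(T + 2*1)*T = -2*(T + 2)*T = -2*(2 + T)*T = -2*T*(2 + T))
((7 - 9*1) + L)*D(3) = ((7 - 9*1) + 404)*(-2*3*(2 + 3)) = ((7 - 9) + 404)*(-2*3*5) = (-2 + 404)*(-30) = 402*(-30) = -12060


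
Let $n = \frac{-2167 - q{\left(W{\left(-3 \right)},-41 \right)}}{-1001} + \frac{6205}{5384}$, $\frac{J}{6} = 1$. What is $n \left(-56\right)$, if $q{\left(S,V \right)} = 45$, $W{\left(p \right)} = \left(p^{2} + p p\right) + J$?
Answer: $- \frac{18120613}{96239} \approx -188.29$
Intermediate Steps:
$J = 6$ ($J = 6 \cdot 1 = 6$)
$W{\left(p \right)} = 6 + 2 p^{2}$ ($W{\left(p \right)} = \left(p^{2} + p p\right) + 6 = \left(p^{2} + p^{2}\right) + 6 = 2 p^{2} + 6 = 6 + 2 p^{2}$)
$n = \frac{2588659}{769912}$ ($n = \frac{-2167 - 45}{-1001} + \frac{6205}{5384} = \left(-2167 - 45\right) \left(- \frac{1}{1001}\right) + 6205 \cdot \frac{1}{5384} = \left(-2212\right) \left(- \frac{1}{1001}\right) + \frac{6205}{5384} = \frac{316}{143} + \frac{6205}{5384} = \frac{2588659}{769912} \approx 3.3623$)
$n \left(-56\right) = \frac{2588659}{769912} \left(-56\right) = - \frac{18120613}{96239}$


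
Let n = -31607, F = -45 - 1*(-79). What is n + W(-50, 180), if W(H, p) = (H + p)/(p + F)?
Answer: -3381884/107 ≈ -31606.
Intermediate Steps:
F = 34 (F = -45 + 79 = 34)
W(H, p) = (H + p)/(34 + p) (W(H, p) = (H + p)/(p + 34) = (H + p)/(34 + p))
n + W(-50, 180) = -31607 + (-50 + 180)/(34 + 180) = -31607 + 130/214 = -31607 + (1/214)*130 = -31607 + 65/107 = -3381884/107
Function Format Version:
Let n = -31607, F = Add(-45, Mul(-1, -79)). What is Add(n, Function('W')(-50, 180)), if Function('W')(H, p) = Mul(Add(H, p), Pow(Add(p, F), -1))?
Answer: Rational(-3381884, 107) ≈ -31606.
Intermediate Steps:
F = 34 (F = Add(-45, 79) = 34)
Function('W')(H, p) = Mul(Pow(Add(34, p), -1), Add(H, p)) (Function('W')(H, p) = Mul(Add(H, p), Pow(Add(p, 34), -1)) = Mul(Add(H, p), Pow(Add(34, p), -1)) = Mul(Pow(Add(34, p), -1), Add(H, p)))
Add(n, Function('W')(-50, 180)) = Add(-31607, Mul(Pow(Add(34, 180), -1), Add(-50, 180))) = Add(-31607, Mul(Pow(214, -1), 130)) = Add(-31607, Mul(Rational(1, 214), 130)) = Add(-31607, Rational(65, 107)) = Rational(-3381884, 107)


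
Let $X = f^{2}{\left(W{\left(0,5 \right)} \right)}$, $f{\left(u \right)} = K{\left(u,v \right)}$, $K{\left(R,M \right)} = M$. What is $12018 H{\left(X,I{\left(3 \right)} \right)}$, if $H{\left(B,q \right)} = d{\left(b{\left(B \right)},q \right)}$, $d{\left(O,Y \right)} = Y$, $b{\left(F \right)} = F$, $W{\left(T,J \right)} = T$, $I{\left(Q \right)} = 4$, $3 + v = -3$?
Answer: $48072$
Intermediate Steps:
$v = -6$ ($v = -3 - 3 = -6$)
$f{\left(u \right)} = -6$
$X = 36$ ($X = \left(-6\right)^{2} = 36$)
$H{\left(B,q \right)} = q$
$12018 H{\left(X,I{\left(3 \right)} \right)} = 12018 \cdot 4 = 48072$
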